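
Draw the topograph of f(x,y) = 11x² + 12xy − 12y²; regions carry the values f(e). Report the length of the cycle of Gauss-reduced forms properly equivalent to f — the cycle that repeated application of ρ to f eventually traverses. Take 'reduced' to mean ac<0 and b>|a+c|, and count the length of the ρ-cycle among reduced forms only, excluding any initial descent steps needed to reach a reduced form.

D = 672, ⌊√D⌋ = 25
river: ρ → (-12,12,11)
river: ρ → (11,10,-13)
river: ρ → (-13,16,8)
river: ρ → (8,16,-13)
river: ρ → (-13,10,11)
river: ρ → (11,12,-12)
ρ-cycle length = 6 (tail of 0 descent steps not counted)

6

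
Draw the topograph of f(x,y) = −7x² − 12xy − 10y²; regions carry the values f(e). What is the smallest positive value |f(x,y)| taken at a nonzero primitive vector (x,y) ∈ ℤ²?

translate: b→-2 (≡12 mod 14), so (7,12,10)→(7,-2,5)
flip: (7,-2,5)→(5,2,7)
reduced (well bottom): (5,2,7) with a≤c, −a<b≤a
well minimum |f| = |-5| = 5 (negative-definite)

5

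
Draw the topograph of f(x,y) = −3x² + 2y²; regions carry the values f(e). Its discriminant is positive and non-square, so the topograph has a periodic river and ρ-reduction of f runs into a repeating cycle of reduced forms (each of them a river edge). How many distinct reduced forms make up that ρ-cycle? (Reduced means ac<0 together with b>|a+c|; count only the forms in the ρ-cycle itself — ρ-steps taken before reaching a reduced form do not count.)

D = 24, ⌊√D⌋ = 4
descent: ρ → (2,4,-1)  [lands on river]
river: ρ → (-1,4,2)
ρ-cycle length = 2 (tail of 1 descent step not counted)

2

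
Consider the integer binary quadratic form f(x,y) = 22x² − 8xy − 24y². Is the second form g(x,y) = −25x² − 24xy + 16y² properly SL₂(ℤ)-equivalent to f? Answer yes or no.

D₁ = 2176, D₂ = 2176
river cycle of f (length 4): (-24, 8, 22), (22, 36, -10), (-10, 44, 6), (6, 40, -24)
river cycle of g (length 10): (16, 24, -25), (-25, 26, 15), (15, 34, -17), (-17, 34, 15), (15, 26, -25), (-25, 24, 16), (16, 40, -9), (-9, 32, 32), (32, 32, -9), (-9, 40, 16)
cycles differ ⇒ inequivalent

no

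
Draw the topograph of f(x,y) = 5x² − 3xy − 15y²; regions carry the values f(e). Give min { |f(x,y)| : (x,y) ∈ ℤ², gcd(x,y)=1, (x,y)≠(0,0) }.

descent: ρ → (-15,3,5)
descent: ρ → (5,17,-1)  [lands on river]
river: ρ → (-1,17,5)
river: ρ → (5,13,-7)
river: ρ → (-7,15,3)
river: ρ → (3,15,-7)
river: ρ → (-7,13,5)
closes: descent 2, river 6
min |a| on river = 1

1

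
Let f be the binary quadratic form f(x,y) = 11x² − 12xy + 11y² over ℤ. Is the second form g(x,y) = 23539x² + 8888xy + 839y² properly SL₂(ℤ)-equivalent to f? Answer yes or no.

D₁ = -340, D₂ = -340
f: translate: b→10 (≡-12 mod 22), so (11,-12,11)→(11,10,10)
f: flip: (11,10,10)→(10,-10,11)
f: translate: b→10 (≡-10 mod 20), so (10,-10,11)→(10,10,11)
f: reduced (well bottom): (10,10,11) with a≤c, −a<b≤a
g: flip: (23539,8888,839)→(839,-8888,23539)
g: translate: b→-498 (≡-8888 mod 1678), so (839,-8888,23539)→(839,-498,74)
g: flip: (839,-498,74)→(74,498,839)
g: translate: b→54 (≡498 mod 148), so (74,498,839)→(74,54,11)
g: flip: (74,54,11)→(11,-54,74)
g: translate: b→-10 (≡-54 mod 22), so (11,-54,74)→(11,-10,10)
g: flip: (11,-10,10)→(10,10,11)
g: reduced (well bottom): (10,10,11) with a≤c, −a<b≤a
reduced forms (10, 10, 11) vs (10, 10, 11) ⇒ equivalent

yes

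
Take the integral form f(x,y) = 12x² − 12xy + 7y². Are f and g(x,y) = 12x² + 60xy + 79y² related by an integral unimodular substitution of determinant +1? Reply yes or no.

D₁ = -192, D₂ = -192
f: translate: b→12 (≡-12 mod 24), so (12,-12,7)→(12,12,7)
f: flip: (12,12,7)→(7,-12,12)
f: translate: b→2 (≡-12 mod 14), so (7,-12,12)→(7,2,7)
f: reduced (well bottom): (7,2,7) with a≤c, −a<b≤a
g: translate: b→12 (≡60 mod 24), so (12,60,79)→(12,12,7)
g: flip: (12,12,7)→(7,-12,12)
g: translate: b→2 (≡-12 mod 14), so (7,-12,12)→(7,2,7)
g: reduced (well bottom): (7,2,7) with a≤c, −a<b≤a
reduced forms (7, 2, 7) vs (7, 2, 7) ⇒ equivalent

yes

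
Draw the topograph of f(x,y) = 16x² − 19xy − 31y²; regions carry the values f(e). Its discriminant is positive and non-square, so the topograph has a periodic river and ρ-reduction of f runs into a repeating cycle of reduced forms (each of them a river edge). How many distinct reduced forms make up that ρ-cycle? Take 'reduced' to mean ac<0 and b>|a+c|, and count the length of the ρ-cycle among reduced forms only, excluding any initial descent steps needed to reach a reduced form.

D = 2345, ⌊√D⌋ = 48
descent: ρ → (-31,19,16)  [lands on river]
river: ρ → (16,45,-5)
river: ρ → (-5,45,16)
river: ρ → (16,19,-31)
river: ρ → (-31,43,4)
river: ρ → (4,45,-20)
river: ρ → (-20,35,14)
river: ρ → (14,21,-34)
river: ρ → (-34,47,1)
river: ρ → (1,47,-34)
river: ρ → (-34,21,14)
river: ρ → (14,35,-20)
river: ρ → (-20,45,4)
river: ρ → (4,43,-31)
ρ-cycle length = 14 (tail of 1 descent step not counted)

14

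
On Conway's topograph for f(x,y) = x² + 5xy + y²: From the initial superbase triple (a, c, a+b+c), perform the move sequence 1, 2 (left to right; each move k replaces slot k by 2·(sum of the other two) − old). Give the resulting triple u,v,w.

start (1,1,7) = (f(1,0),f(0,1),f(1,1))
replace slot 1: 2·(1+7) − 1 = 15 → (15,1,7)
replace slot 2: 2·(15+7) − 1 = 43 → (15,43,7)

15,43,7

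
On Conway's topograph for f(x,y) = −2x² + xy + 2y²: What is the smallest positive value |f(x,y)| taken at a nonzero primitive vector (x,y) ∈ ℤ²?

river: ρ → (2,3,-1)
river: ρ → (-1,3,2)
river: ρ → (2,1,-2)
river: ρ → (-2,3,1)
river: ρ → (1,3,-2)
river: ρ → (-2,1,2)
closes: descent 0, river 6
min |a| on river = 1

1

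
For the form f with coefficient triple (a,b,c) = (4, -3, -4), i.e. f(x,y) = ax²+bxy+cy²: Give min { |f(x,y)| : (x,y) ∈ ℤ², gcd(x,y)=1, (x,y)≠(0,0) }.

descent: ρ → (-4,3,4)  [lands on river]
river: ρ → (4,5,-3)
river: ρ → (-3,7,2)
river: ρ → (2,5,-6)
river: ρ → (-6,7,1)
river: ρ → (1,7,-6)
river: ρ → (-6,5,2)
river: ρ → (2,7,-3)
river: ρ → (-3,5,4)
river: ρ → (4,3,-4)
river: ρ → (-4,5,3)
river: ρ → (3,7,-2)
river: ρ → (-2,5,6)
river: ρ → (6,7,-1)
river: ρ → (-1,7,6)
river: ρ → (6,5,-2)
river: ρ → (-2,7,3)
river: ρ → (3,5,-4)
closes: descent 1, river 18
min |a| on river = 1

1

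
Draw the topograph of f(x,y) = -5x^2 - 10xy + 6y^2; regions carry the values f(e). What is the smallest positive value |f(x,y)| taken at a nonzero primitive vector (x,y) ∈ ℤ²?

descent: ρ → (6,10,-5)  [lands on river]
river: ρ → (-5,10,6)
river: ρ → (6,14,-1)
river: ρ → (-1,14,6)
closes: descent 1, river 4
min |a| on river = 1

1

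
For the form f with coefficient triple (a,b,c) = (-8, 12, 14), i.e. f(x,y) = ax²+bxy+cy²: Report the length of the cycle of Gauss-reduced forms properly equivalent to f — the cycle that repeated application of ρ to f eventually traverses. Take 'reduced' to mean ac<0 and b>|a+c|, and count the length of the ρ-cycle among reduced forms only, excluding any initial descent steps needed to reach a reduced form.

D = 592, ⌊√D⌋ = 24
river: ρ → (14,16,-6)
river: ρ → (-6,20,8)
river: ρ → (8,12,-14)
river: ρ → (-14,16,6)
river: ρ → (6,20,-8)
river: ρ → (-8,12,14)
ρ-cycle length = 6 (tail of 0 descent steps not counted)

6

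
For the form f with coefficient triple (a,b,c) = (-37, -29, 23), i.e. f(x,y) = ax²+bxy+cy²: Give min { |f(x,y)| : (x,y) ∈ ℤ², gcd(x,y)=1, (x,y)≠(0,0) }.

descent: ρ → (23,29,-37)  [lands on river]
river: ρ → (-37,45,15)
river: ρ → (15,45,-37)
river: ρ → (-37,29,23)
river: ρ → (23,63,-3)
river: ρ → (-3,63,23)
closes: descent 1, river 6
min |a| on river = 3

3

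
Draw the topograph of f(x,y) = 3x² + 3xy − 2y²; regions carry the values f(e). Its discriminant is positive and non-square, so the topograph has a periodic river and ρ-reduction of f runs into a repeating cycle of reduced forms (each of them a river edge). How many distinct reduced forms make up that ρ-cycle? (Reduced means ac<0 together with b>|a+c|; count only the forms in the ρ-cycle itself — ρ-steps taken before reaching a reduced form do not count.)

D = 33, ⌊√D⌋ = 5
river: ρ → (-2,5,1)
river: ρ → (1,5,-2)
river: ρ → (-2,3,3)
river: ρ → (3,3,-2)
ρ-cycle length = 4 (tail of 0 descent steps not counted)

4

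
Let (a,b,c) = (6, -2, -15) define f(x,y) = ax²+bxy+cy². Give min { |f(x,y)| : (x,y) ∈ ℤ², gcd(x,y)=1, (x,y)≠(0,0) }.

descent: ρ → (-15,2,6)
descent: ρ → (6,10,-11)  [lands on river]
river: ρ → (-11,12,5)
river: ρ → (5,18,-2)
river: ρ → (-2,18,5)
river: ρ → (5,12,-11)
river: ρ → (-11,10,6)
river: ρ → (6,14,-7)
river: ρ → (-7,14,6)
closes: descent 2, river 8
min |a| on river = 2

2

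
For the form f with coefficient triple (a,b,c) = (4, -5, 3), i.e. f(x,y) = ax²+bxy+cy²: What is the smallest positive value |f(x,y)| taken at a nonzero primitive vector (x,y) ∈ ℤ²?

translate: b→3 (≡-5 mod 8), so (4,-5,3)→(4,3,2)
flip: (4,3,2)→(2,-3,4)
translate: b→1 (≡-3 mod 4), so (2,-3,4)→(2,1,3)
reduced (well bottom): (2,1,3) with a≤c, −a<b≤a
well minimum = a = 2

2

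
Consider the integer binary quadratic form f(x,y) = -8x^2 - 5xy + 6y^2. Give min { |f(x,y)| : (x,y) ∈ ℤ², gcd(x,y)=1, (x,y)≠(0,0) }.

descent: ρ → (6,5,-8)  [lands on river]
river: ρ → (-8,11,3)
river: ρ → (3,13,-4)
river: ρ → (-4,11,6)
river: ρ → (6,13,-2)
river: ρ → (-2,11,12)
river: ρ → (12,13,-1)
river: ρ → (-1,13,12)
river: ρ → (12,11,-2)
river: ρ → (-2,13,6)
river: ρ → (6,11,-4)
river: ρ → (-4,13,3)
river: ρ → (3,11,-8)
river: ρ → (-8,5,6)
river: ρ → (6,7,-7)
river: ρ → (-7,7,6)
closes: descent 1, river 16
min |a| on river = 1

1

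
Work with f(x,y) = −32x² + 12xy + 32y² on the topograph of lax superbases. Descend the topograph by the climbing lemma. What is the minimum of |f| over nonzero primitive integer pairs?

river: ρ → (32,52,-12)
river: ρ → (-12,44,48)
river: ρ → (48,52,-8)
river: ρ → (-8,60,20)
river: ρ → (20,60,-8)
river: ρ → (-8,52,48)
river: ρ → (48,44,-12)
river: ρ → (-12,52,32)
river: ρ → (32,12,-32)
river: ρ → (-32,52,12)
river: ρ → (12,44,-48)
river: ρ → (-48,52,8)
river: ρ → (8,60,-20)
river: ρ → (-20,60,8)
river: ρ → (8,52,-48)
river: ρ → (-48,44,12)
river: ρ → (12,52,-32)
river: ρ → (-32,12,32)
closes: descent 0, river 18
min |a| on river = 8

8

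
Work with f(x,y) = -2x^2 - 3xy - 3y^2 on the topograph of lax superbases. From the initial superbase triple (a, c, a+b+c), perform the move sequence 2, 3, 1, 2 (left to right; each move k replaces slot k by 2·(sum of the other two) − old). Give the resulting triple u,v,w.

start (-2,-3,-8) = (f(1,0),f(0,1),f(1,1))
replace slot 2: 2·((-2)+(-8)) − (-3) = -17 → (-2,-17,-8)
replace slot 3: 2·((-2)+(-17)) − (-8) = -30 → (-2,-17,-30)
replace slot 1: 2·((-17)+(-30)) − (-2) = -92 → (-92,-17,-30)
replace slot 2: 2·((-92)+(-30)) − (-17) = -227 → (-92,-227,-30)

-92,-227,-30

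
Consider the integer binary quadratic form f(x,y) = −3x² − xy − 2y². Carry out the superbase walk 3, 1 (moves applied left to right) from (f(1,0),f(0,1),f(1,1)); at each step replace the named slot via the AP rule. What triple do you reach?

start (-3,-2,-6) = (f(1,0),f(0,1),f(1,1))
replace slot 3: 2·((-3)+(-2)) − (-6) = -4 → (-3,-2,-4)
replace slot 1: 2·((-2)+(-4)) − (-3) = -9 → (-9,-2,-4)

-9,-2,-4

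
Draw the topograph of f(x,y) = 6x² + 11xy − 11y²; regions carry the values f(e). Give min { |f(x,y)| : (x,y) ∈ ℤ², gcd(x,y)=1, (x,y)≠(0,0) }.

river: ρ → (-11,11,6)
river: ρ → (6,13,-9)
river: ρ → (-9,5,10)
river: ρ → (10,15,-4)
river: ρ → (-4,17,6)
river: ρ → (6,19,-1)
river: ρ → (-1,19,6)
river: ρ → (6,17,-4)
river: ρ → (-4,15,10)
river: ρ → (10,5,-9)
river: ρ → (-9,13,6)
river: ρ → (6,11,-11)
closes: descent 0, river 12
min |a| on river = 1

1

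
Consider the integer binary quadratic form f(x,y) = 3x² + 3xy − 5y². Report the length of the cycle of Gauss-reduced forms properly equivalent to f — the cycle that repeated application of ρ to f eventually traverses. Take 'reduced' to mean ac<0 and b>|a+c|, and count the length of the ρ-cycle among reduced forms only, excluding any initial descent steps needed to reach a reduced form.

D = 69, ⌊√D⌋ = 8
river: ρ → (-5,7,1)
river: ρ → (1,7,-5)
river: ρ → (-5,3,3)
river: ρ → (3,3,-5)
ρ-cycle length = 4 (tail of 0 descent steps not counted)

4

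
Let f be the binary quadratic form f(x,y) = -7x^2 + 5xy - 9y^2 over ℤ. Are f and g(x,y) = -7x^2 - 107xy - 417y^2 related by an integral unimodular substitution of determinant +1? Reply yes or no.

D₁ = -227, D₂ = -227
f is negative-definite; reduce −f:
−f: reduced (well bottom): (7,-5,9) with a≤c, −a<b≤a
flip sign back: reduced form of f is (-7,5,-9)
g is negative-definite; reduce −g:
−g: translate: b→-5 (≡107 mod 14), so (7,107,417)→(7,-5,9)
−g: reduced (well bottom): (7,-5,9) with a≤c, −a<b≤a
flip sign back: reduced form of g is (-7,5,-9)
reduced forms (-7, 5, -9) vs (-7, 5, -9) ⇒ equivalent

yes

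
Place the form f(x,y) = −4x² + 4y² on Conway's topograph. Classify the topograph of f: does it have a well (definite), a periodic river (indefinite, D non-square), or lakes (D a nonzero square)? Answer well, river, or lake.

D = b²−4ac = 0² − 4·(-4)·4 = 64
D = 8² is a perfect square ⇒ form factors over ℤ ⇒ lakes

lake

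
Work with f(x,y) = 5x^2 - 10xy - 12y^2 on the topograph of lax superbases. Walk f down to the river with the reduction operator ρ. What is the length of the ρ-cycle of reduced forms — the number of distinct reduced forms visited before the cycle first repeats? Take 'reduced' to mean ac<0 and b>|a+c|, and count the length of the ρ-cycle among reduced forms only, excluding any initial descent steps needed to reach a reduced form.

D = 340, ⌊√D⌋ = 18
descent: ρ → (-12,10,5)  [lands on river]
river: ρ → (5,10,-12)
river: ρ → (-12,14,3)
river: ρ → (3,16,-7)
river: ρ → (-7,12,7)
river: ρ → (7,16,-3)
river: ρ → (-3,14,12)
river: ρ → (12,10,-5)
river: ρ → (-5,10,12)
river: ρ → (12,14,-3)
river: ρ → (-3,16,7)
river: ρ → (7,12,-7)
river: ρ → (-7,16,3)
river: ρ → (3,14,-12)
ρ-cycle length = 14 (tail of 1 descent step not counted)

14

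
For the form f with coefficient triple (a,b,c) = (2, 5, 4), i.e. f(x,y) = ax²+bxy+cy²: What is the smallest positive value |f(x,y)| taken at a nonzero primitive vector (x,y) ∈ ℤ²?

translate: b→1 (≡5 mod 4), so (2,5,4)→(2,1,1)
flip: (2,1,1)→(1,-1,2)
translate: b→1 (≡-1 mod 2), so (1,-1,2)→(1,1,2)
reduced (well bottom): (1,1,2) with a≤c, −a<b≤a
well minimum = a = 1

1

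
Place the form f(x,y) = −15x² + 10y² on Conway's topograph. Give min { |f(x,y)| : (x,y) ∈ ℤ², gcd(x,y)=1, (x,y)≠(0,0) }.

descent: ρ → (10,20,-5)  [lands on river]
river: ρ → (-5,20,10)
closes: descent 1, river 2
min |a| on river = 5

5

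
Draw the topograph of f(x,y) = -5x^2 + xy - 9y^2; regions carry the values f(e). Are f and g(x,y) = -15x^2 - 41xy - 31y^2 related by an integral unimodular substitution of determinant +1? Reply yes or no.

D₁ = -179, D₂ = -179
f is negative-definite; reduce −f:
−f: reduced (well bottom): (5,-1,9) with a≤c, −a<b≤a
flip sign back: reduced form of f is (-5,1,-9)
g is negative-definite; reduce −g:
−g: translate: b→11 (≡41 mod 30), so (15,41,31)→(15,11,5)
−g: flip: (15,11,5)→(5,-11,15)
−g: translate: b→-1 (≡-11 mod 10), so (5,-11,15)→(5,-1,9)
−g: reduced (well bottom): (5,-1,9) with a≤c, −a<b≤a
flip sign back: reduced form of g is (-5,1,-9)
reduced forms (-5, 1, -9) vs (-5, 1, -9) ⇒ equivalent

yes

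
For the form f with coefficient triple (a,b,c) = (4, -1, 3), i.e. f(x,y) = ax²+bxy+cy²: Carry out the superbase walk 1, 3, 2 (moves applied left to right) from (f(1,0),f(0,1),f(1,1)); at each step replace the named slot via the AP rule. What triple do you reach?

start (4,3,6) = (f(1,0),f(0,1),f(1,1))
replace slot 1: 2·(3+6) − 4 = 14 → (14,3,6)
replace slot 3: 2·(14+3) − 6 = 28 → (14,3,28)
replace slot 2: 2·(14+28) − 3 = 81 → (14,81,28)

14,81,28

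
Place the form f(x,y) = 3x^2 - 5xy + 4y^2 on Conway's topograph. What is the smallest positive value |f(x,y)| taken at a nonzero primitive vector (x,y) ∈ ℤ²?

translate: b→1 (≡-5 mod 6), so (3,-5,4)→(3,1,2)
flip: (3,1,2)→(2,-1,3)
reduced (well bottom): (2,-1,3) with a≤c, −a<b≤a
well minimum = a = 2

2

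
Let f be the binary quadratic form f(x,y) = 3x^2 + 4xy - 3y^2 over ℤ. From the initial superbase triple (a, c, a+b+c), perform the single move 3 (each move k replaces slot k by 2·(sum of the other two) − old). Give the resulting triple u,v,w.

start (3,-3,4) = (f(1,0),f(0,1),f(1,1))
replace slot 3: 2·(3+(-3)) − 4 = -4 → (3,-3,-4)

3,-3,-4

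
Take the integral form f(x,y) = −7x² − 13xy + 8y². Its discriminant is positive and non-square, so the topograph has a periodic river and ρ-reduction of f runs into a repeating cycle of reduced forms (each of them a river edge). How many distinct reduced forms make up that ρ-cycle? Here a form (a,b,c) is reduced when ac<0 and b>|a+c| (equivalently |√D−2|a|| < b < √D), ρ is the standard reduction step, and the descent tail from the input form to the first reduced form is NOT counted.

D = 393, ⌊√D⌋ = 19
descent: ρ → (8,13,-7)  [lands on river]
river: ρ → (-7,15,6)
river: ρ → (6,9,-13)
river: ρ → (-13,17,2)
river: ρ → (2,19,-4)
river: ρ → (-4,13,14)
river: ρ → (14,15,-3)
river: ρ → (-3,15,14)
river: ρ → (14,13,-4)
river: ρ → (-4,19,2)
river: ρ → (2,17,-13)
river: ρ → (-13,9,6)
river: ρ → (6,15,-7)
river: ρ → (-7,13,8)
river: ρ → (8,19,-1)
river: ρ → (-1,19,8)
ρ-cycle length = 16 (tail of 1 descent step not counted)

16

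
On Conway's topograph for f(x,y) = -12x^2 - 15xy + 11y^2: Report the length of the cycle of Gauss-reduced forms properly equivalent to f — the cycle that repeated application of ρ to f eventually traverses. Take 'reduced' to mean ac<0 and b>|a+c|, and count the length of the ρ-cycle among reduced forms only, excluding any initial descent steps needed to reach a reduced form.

D = 753, ⌊√D⌋ = 27
descent: ρ → (11,15,-12)  [lands on river]
river: ρ → (-12,9,14)
river: ρ → (14,19,-7)
river: ρ → (-7,23,8)
river: ρ → (8,25,-4)
river: ρ → (-4,23,14)
river: ρ → (14,5,-13)
river: ρ → (-13,21,6)
river: ρ → (6,27,-1)
river: ρ → (-1,27,6)
river: ρ → (6,21,-13)
river: ρ → (-13,5,14)
river: ρ → (14,23,-4)
river: ρ → (-4,25,8)
river: ρ → (8,23,-7)
river: ρ → (-7,19,14)
river: ρ → (14,9,-12)
river: ρ → (-12,15,11)
river: ρ → (11,7,-16)
river: ρ → (-16,25,2)
river: ρ → (2,27,-3)
river: ρ → (-3,27,2)
river: ρ → (2,25,-16)
river: ρ → (-16,7,11)
ρ-cycle length = 24 (tail of 1 descent step not counted)

24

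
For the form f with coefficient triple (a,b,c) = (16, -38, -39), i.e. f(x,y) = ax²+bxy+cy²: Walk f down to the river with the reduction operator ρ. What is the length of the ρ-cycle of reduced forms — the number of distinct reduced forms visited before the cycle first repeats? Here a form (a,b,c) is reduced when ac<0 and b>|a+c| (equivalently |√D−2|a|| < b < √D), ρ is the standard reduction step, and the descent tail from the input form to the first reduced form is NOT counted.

D = 3940, ⌊√D⌋ = 62
descent: ρ → (-39,38,16)  [lands on river]
river: ρ → (16,58,-9)
river: ρ → (-9,50,40)
river: ρ → (40,30,-19)
river: ρ → (-19,46,24)
river: ρ → (24,50,-15)
river: ρ → (-15,40,39)
river: ρ → (39,38,-16)
river: ρ → (-16,58,9)
river: ρ → (9,50,-40)
river: ρ → (-40,30,19)
river: ρ → (19,46,-24)
river: ρ → (-24,50,15)
river: ρ → (15,40,-39)
ρ-cycle length = 14 (tail of 1 descent step not counted)

14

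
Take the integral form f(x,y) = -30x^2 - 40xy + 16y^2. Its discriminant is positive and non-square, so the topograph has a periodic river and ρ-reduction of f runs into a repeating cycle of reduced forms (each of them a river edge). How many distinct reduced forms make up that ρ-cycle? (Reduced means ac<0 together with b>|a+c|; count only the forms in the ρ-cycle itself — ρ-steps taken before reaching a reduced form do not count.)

D = 3520, ⌊√D⌋ = 59
descent: ρ → (16,40,-30)  [lands on river]
river: ρ → (-30,20,26)
river: ρ → (26,32,-24)
river: ρ → (-24,16,34)
river: ρ → (34,52,-6)
river: ρ → (-6,56,16)
ρ-cycle length = 6 (tail of 1 descent step not counted)

6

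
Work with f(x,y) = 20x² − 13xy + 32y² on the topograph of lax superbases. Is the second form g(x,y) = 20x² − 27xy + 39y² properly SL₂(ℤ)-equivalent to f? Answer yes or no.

D₁ = -2391, D₂ = -2391
f: reduced (well bottom): (20,-13,32) with a≤c, −a<b≤a
g: translate: b→13 (≡-27 mod 40), so (20,-27,39)→(20,13,32)
g: reduced (well bottom): (20,13,32) with a≤c, −a<b≤a
reduced forms (20, -13, 32) vs (20, 13, 32) ⇒ inequivalent

no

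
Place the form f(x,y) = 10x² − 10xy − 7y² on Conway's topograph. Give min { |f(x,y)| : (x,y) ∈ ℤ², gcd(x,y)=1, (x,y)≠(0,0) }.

descent: ρ → (-7,10,10)  [lands on river]
river: ρ → (10,10,-7)
river: ρ → (-7,18,2)
river: ρ → (2,18,-7)
closes: descent 1, river 4
min |a| on river = 2

2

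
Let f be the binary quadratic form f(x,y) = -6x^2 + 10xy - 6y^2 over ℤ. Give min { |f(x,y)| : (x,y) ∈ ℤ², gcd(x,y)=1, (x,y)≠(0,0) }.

translate: b→2 (≡-10 mod 12), so (6,-10,6)→(6,2,2)
flip: (6,2,2)→(2,-2,6)
translate: b→2 (≡-2 mod 4), so (2,-2,6)→(2,2,6)
reduced (well bottom): (2,2,6) with a≤c, −a<b≤a
well minimum |f| = |-2| = 2 (negative-definite)

2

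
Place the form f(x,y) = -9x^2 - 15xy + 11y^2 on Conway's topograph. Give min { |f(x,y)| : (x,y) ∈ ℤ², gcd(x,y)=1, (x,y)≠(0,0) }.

descent: ρ → (11,15,-9)  [lands on river]
river: ρ → (-9,21,5)
river: ρ → (5,19,-13)
river: ρ → (-13,7,11)
closes: descent 1, river 4
min |a| on river = 5

5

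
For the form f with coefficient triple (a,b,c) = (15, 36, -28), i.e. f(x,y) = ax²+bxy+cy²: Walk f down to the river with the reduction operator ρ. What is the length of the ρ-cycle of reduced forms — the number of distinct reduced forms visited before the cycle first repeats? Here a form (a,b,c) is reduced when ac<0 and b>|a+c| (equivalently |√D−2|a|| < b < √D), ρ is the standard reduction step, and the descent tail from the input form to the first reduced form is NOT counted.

D = 2976, ⌊√D⌋ = 54
river: ρ → (-28,20,23)
river: ρ → (23,26,-25)
river: ρ → (-25,24,24)
river: ρ → (24,24,-25)
river: ρ → (-25,26,23)
river: ρ → (23,20,-28)
river: ρ → (-28,36,15)
river: ρ → (15,54,-1)
river: ρ → (-1,54,15)
river: ρ → (15,36,-28)
ρ-cycle length = 10 (tail of 0 descent steps not counted)

10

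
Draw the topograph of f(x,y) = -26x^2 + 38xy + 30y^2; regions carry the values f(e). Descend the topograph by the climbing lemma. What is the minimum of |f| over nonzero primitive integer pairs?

river: ρ → (30,22,-34)
river: ρ → (-34,46,18)
river: ρ → (18,62,-10)
river: ρ → (-10,58,30)
river: ρ → (30,62,-6)
river: ρ → (-6,58,50)
river: ρ → (50,42,-14)
river: ρ → (-14,42,50)
river: ρ → (50,58,-6)
river: ρ → (-6,62,30)
river: ρ → (30,58,-10)
river: ρ → (-10,62,18)
river: ρ → (18,46,-34)
river: ρ → (-34,22,30)
river: ρ → (30,38,-26)
river: ρ → (-26,66,2)
river: ρ → (2,66,-26)
river: ρ → (-26,38,30)
closes: descent 0, river 18
min |a| on river = 2

2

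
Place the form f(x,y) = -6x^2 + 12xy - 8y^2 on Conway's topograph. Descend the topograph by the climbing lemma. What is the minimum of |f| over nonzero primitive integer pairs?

translate: b→0 (≡-12 mod 12), so (6,-12,8)→(6,0,2)
flip: (6,0,2)→(2,0,6)
reduced (well bottom): (2,0,6) with a≤c, −a<b≤a
well minimum |f| = |-2| = 2 (negative-definite)

2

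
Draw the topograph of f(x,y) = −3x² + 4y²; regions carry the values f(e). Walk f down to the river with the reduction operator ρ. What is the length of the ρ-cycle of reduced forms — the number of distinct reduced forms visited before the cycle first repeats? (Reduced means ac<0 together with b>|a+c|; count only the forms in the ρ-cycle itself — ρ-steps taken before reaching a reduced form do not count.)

D = 48, ⌊√D⌋ = 6
descent: ρ → (4,0,-3)
descent: ρ → (-3,6,1)  [lands on river]
river: ρ → (1,6,-3)
ρ-cycle length = 2 (tail of 2 descent steps not counted)

2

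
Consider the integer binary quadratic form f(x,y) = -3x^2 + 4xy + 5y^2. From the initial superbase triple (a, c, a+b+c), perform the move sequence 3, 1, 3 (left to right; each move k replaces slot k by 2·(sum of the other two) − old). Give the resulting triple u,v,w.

start (-3,5,6) = (f(1,0),f(0,1),f(1,1))
replace slot 3: 2·((-3)+5) − 6 = -2 → (-3,5,-2)
replace slot 1: 2·(5+(-2)) − (-3) = 9 → (9,5,-2)
replace slot 3: 2·(9+5) − (-2) = 30 → (9,5,30)

9,5,30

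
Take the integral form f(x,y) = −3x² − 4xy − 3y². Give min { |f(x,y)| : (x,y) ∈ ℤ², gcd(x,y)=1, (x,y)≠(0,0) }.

translate: b→-2 (≡4 mod 6), so (3,4,3)→(3,-2,2)
flip: (3,-2,2)→(2,2,3)
reduced (well bottom): (2,2,3) with a≤c, −a<b≤a
well minimum |f| = |-2| = 2 (negative-definite)

2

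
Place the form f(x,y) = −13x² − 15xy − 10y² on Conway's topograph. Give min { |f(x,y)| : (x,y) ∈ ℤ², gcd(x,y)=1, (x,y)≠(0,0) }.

translate: b→-11 (≡15 mod 26), so (13,15,10)→(13,-11,8)
flip: (13,-11,8)→(8,11,13)
translate: b→-5 (≡11 mod 16), so (8,11,13)→(8,-5,10)
reduced (well bottom): (8,-5,10) with a≤c, −a<b≤a
well minimum |f| = |-8| = 8 (negative-definite)

8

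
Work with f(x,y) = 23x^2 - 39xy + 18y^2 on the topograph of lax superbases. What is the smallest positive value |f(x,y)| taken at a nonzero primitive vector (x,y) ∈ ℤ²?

translate: b→7 (≡-39 mod 46), so (23,-39,18)→(23,7,2)
flip: (23,7,2)→(2,-7,23)
translate: b→1 (≡-7 mod 4), so (2,-7,23)→(2,1,17)
reduced (well bottom): (2,1,17) with a≤c, −a<b≤a
well minimum = a = 2

2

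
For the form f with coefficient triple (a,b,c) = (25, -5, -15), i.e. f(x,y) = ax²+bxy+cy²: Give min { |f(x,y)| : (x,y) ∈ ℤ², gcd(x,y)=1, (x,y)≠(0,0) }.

descent: ρ → (-15,35,5)  [lands on river]
river: ρ → (5,35,-15)
river: ρ → (-15,25,15)
river: ρ → (15,35,-5)
river: ρ → (-5,35,15)
river: ρ → (15,25,-15)
closes: descent 1, river 6
min |a| on river = 5

5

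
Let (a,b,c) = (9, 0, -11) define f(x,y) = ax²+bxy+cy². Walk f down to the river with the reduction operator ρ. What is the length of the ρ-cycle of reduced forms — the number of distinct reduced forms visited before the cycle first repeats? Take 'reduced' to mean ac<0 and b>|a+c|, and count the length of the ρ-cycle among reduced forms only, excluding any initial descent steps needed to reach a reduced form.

D = 396, ⌊√D⌋ = 19
descent: ρ → (-11,0,9)
descent: ρ → (9,18,-2)  [lands on river]
river: ρ → (-2,18,9)
ρ-cycle length = 2 (tail of 2 descent steps not counted)

2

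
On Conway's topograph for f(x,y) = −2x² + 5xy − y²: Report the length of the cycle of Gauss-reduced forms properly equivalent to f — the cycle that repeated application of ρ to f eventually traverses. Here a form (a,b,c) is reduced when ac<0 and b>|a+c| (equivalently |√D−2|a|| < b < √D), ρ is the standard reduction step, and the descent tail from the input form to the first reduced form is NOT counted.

D = 17, ⌊√D⌋ = 4
descent: ρ → (-1,3,2)  [lands on river]
river: ρ → (2,1,-2)
river: ρ → (-2,3,1)
river: ρ → (1,3,-2)
river: ρ → (-2,1,2)
river: ρ → (2,3,-1)
ρ-cycle length = 6 (tail of 1 descent step not counted)

6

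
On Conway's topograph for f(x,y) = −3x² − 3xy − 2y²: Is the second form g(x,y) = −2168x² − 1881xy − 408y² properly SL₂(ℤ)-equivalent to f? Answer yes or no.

D₁ = -15, D₂ = -15
f is negative-definite; reduce −f:
−f: flip: (3,3,2)→(2,-3,3)
−f: translate: b→1 (≡-3 mod 4), so (2,-3,3)→(2,1,2)
−f: reduced (well bottom): (2,1,2) with a≤c, −a<b≤a
flip sign back: reduced form of f is (-2,-1,-2)
g is negative-definite; reduce −g:
−g: flip: (2168,1881,408)→(408,-1881,2168)
−g: translate: b→-249 (≡-1881 mod 816), so (408,-1881,2168)→(408,-249,38)
−g: flip: (408,-249,38)→(38,249,408)
−g: translate: b→21 (≡249 mod 76), so (38,249,408)→(38,21,3)
−g: flip: (38,21,3)→(3,-21,38)
−g: translate: b→3 (≡-21 mod 6), so (3,-21,38)→(3,3,2)
−g: flip: (3,3,2)→(2,-3,3)
−g: translate: b→1 (≡-3 mod 4), so (2,-3,3)→(2,1,2)
−g: reduced (well bottom): (2,1,2) with a≤c, −a<b≤a
flip sign back: reduced form of g is (-2,-1,-2)
reduced forms (-2, -1, -2) vs (-2, -1, -2) ⇒ equivalent

yes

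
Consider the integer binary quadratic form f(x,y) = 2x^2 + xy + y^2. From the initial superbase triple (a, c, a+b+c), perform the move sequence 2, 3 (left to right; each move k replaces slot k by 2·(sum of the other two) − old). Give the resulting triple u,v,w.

start (2,1,4) = (f(1,0),f(0,1),f(1,1))
replace slot 2: 2·(2+4) − 1 = 11 → (2,11,4)
replace slot 3: 2·(2+11) − 4 = 22 → (2,11,22)

2,11,22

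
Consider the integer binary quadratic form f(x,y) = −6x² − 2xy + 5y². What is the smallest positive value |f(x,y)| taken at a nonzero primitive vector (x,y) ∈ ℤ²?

descent: ρ → (5,2,-6)  [lands on river]
river: ρ → (-6,10,1)
river: ρ → (1,10,-6)
river: ρ → (-6,2,5)
river: ρ → (5,8,-3)
river: ρ → (-3,10,2)
river: ρ → (2,10,-3)
river: ρ → (-3,8,5)
closes: descent 1, river 8
min |a| on river = 1

1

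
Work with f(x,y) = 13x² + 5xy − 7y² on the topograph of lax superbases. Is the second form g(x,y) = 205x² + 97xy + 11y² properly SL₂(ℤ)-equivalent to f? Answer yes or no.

D₁ = 389, D₂ = 389
river cycle of f (length 14): (-7, 9, 11), (11, 13, -5), (-5, 17, 5), (5, 13, -11), (-11, 9, 7), (7, 19, -1), (-1, 19, 7), (7, 9, -11), (-11, 13, 5), (5, 17, -5), … (4 more)
river cycle of g (length 14): (11, 13, -5), (-5, 17, 5), (5, 13, -11), (-11, 9, 7), (7, 19, -1), (-1, 19, 7), (7, 9, -11), (-11, 13, 5), (5, 17, -5), (-5, 13, 11), … (4 more)
cycles coincide ⇒ equivalent

yes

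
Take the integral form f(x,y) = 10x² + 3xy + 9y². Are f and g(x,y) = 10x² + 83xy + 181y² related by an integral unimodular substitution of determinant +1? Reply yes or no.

D₁ = -351, D₂ = -351
f: flip: (10,3,9)→(9,-3,10)
f: reduced (well bottom): (9,-3,10) with a≤c, −a<b≤a
g: translate: b→3 (≡83 mod 20), so (10,83,181)→(10,3,9)
g: flip: (10,3,9)→(9,-3,10)
g: reduced (well bottom): (9,-3,10) with a≤c, −a<b≤a
reduced forms (9, -3, 10) vs (9, -3, 10) ⇒ equivalent

yes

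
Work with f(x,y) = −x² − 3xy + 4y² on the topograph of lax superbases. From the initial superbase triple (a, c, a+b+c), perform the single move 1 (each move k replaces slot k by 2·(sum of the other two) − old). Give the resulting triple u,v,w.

start (-1,4,0) = (f(1,0),f(0,1),f(1,1))
replace slot 1: 2·(4+0) − (-1) = 9 → (9,4,0)

9,4,0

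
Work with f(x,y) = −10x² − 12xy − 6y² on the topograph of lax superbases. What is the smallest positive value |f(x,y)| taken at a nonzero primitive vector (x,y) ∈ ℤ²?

translate: b→-8 (≡12 mod 20), so (10,12,6)→(10,-8,4)
flip: (10,-8,4)→(4,8,10)
translate: b→0 (≡8 mod 8), so (4,8,10)→(4,0,6)
reduced (well bottom): (4,0,6) with a≤c, −a<b≤a
well minimum |f| = |-4| = 4 (negative-definite)

4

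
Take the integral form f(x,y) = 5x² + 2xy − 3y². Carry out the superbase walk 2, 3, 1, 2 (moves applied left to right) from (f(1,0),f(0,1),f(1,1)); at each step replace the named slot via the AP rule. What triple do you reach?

start (5,-3,4) = (f(1,0),f(0,1),f(1,1))
replace slot 2: 2·(5+4) − (-3) = 21 → (5,21,4)
replace slot 3: 2·(5+21) − 4 = 48 → (5,21,48)
replace slot 1: 2·(21+48) − 5 = 133 → (133,21,48)
replace slot 2: 2·(133+48) − 21 = 341 → (133,341,48)

133,341,48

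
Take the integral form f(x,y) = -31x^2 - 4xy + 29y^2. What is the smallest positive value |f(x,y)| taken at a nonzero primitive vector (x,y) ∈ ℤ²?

descent: ρ → (29,4,-31)  [lands on river]
river: ρ → (-31,58,2)
river: ρ → (2,58,-31)
river: ρ → (-31,4,29)
river: ρ → (29,54,-6)
river: ρ → (-6,54,29)
closes: descent 1, river 6
min |a| on river = 2

2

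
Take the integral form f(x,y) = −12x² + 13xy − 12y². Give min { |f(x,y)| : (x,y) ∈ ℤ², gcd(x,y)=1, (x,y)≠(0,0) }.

translate: b→11 (≡-13 mod 24), so (12,-13,12)→(12,11,11)
flip: (12,11,11)→(11,-11,12)
translate: b→11 (≡-11 mod 22), so (11,-11,12)→(11,11,12)
reduced (well bottom): (11,11,12) with a≤c, −a<b≤a
well minimum |f| = |-11| = 11 (negative-definite)

11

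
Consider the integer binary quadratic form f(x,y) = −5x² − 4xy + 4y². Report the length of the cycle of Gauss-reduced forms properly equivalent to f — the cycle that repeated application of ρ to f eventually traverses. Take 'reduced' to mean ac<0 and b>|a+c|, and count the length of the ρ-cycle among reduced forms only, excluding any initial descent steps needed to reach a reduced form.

D = 96, ⌊√D⌋ = 9
descent: ρ → (4,4,-5)  [lands on river]
river: ρ → (-5,6,3)
river: ρ → (3,6,-5)
river: ρ → (-5,4,4)
ρ-cycle length = 4 (tail of 1 descent step not counted)

4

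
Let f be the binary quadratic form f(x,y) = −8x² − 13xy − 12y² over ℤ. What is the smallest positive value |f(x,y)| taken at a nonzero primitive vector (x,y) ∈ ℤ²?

translate: b→-3 (≡13 mod 16), so (8,13,12)→(8,-3,7)
flip: (8,-3,7)→(7,3,8)
reduced (well bottom): (7,3,8) with a≤c, −a<b≤a
well minimum |f| = |-7| = 7 (negative-definite)

7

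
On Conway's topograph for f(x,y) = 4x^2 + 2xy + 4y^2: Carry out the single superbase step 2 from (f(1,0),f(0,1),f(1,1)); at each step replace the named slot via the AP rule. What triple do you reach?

start (4,4,10) = (f(1,0),f(0,1),f(1,1))
replace slot 2: 2·(4+10) − 4 = 24 → (4,24,10)

4,24,10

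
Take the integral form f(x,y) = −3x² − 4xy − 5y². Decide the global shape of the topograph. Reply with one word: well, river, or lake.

D = b²−4ac = (-4)² − 4·(-3)·(-5) = -44
D < 0 ⇒ definite ⇒ every region one sign ⇒ single well

well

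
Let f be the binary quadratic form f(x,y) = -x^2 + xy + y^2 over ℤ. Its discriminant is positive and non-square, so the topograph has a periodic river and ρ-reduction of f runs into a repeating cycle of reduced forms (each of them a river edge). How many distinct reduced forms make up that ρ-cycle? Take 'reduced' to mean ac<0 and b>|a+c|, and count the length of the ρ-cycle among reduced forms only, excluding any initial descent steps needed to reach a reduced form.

D = 5, ⌊√D⌋ = 2
river: ρ → (1,1,-1)
river: ρ → (-1,1,1)
ρ-cycle length = 2 (tail of 0 descent steps not counted)

2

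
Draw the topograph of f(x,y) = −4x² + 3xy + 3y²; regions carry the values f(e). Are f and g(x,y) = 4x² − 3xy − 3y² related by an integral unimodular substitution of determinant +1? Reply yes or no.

D₁ = 57, D₂ = 57
river cycle of f (length 6): (3, 3, -4), (-4, 5, 2), (2, 7, -1), (-1, 7, 2), (2, 5, -4), (-4, 3, 3)
river cycle of g (length 6): (-3, 3, 4), (4, 5, -2), (-2, 7, 1), (1, 7, -2), (-2, 5, 4), (4, 3, -3)
cycles differ ⇒ inequivalent

no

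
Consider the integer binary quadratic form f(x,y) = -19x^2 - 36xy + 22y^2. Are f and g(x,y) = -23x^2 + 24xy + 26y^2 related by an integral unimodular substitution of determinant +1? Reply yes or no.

D₁ = 2968, D₂ = 2968
river cycle of f (length 22): (22, 36, -19), (-19, 40, 18), (18, 32, -27), (-27, 22, 23), (23, 24, -26), (-26, 28, 21), (21, 14, -33), (-33, 52, 2), (2, 52, -33), (-33, 14, 21), … (12 more)
river cycle of g (length 22): (26, 28, -21), (-21, 14, 33), (33, 52, -2), (-2, 52, 33), (33, 14, -21), (-21, 28, 26), (26, 24, -23), (-23, 22, 27), (27, 32, -18), (-18, 40, 19), … (12 more)
cycles differ ⇒ inequivalent

no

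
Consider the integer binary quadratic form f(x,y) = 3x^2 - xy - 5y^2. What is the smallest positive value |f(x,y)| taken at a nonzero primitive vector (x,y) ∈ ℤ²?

descent: ρ → (-5,1,3)
descent: ρ → (3,5,-3)  [lands on river]
river: ρ → (-3,7,1)
river: ρ → (1,7,-3)
river: ρ → (-3,5,3)
river: ρ → (3,7,-1)
river: ρ → (-1,7,3)
closes: descent 2, river 6
min |a| on river = 1

1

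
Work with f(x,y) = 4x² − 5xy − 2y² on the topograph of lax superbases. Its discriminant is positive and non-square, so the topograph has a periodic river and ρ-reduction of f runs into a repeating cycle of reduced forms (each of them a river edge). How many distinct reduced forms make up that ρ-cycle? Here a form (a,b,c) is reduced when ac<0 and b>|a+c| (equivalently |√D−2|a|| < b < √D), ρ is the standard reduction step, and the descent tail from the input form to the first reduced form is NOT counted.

D = 57, ⌊√D⌋ = 7
descent: ρ → (-2,5,4)  [lands on river]
river: ρ → (4,3,-3)
river: ρ → (-3,3,4)
river: ρ → (4,5,-2)
river: ρ → (-2,7,1)
river: ρ → (1,7,-2)
ρ-cycle length = 6 (tail of 1 descent step not counted)

6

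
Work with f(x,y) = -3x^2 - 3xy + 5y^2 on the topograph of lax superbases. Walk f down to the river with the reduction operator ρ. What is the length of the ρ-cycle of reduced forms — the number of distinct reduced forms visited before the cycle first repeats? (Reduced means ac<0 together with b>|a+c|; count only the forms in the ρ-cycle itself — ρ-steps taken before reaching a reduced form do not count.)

D = 69, ⌊√D⌋ = 8
descent: ρ → (5,3,-3)  [lands on river]
river: ρ → (-3,3,5)
river: ρ → (5,7,-1)
river: ρ → (-1,7,5)
ρ-cycle length = 4 (tail of 1 descent step not counted)

4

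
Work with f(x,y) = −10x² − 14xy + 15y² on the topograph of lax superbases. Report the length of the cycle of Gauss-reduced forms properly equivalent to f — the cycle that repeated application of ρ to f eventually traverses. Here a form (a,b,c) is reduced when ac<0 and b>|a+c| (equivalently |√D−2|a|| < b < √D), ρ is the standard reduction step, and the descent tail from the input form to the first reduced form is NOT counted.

D = 796, ⌊√D⌋ = 28
descent: ρ → (15,14,-10)  [lands on river]
river: ρ → (-10,26,3)
river: ρ → (3,28,-1)
river: ρ → (-1,28,3)
river: ρ → (3,26,-10)
river: ρ → (-10,14,15)
river: ρ → (15,16,-9)
river: ρ → (-9,20,11)
river: ρ → (11,24,-5)
river: ρ → (-5,26,6)
river: ρ → (6,22,-13)
river: ρ → (-13,4,15)
river: ρ → (15,26,-2)
river: ρ → (-2,26,15)
river: ρ → (15,4,-13)
river: ρ → (-13,22,6)
river: ρ → (6,26,-5)
river: ρ → (-5,24,11)
river: ρ → (11,20,-9)
river: ρ → (-9,16,15)
ρ-cycle length = 20 (tail of 1 descent step not counted)

20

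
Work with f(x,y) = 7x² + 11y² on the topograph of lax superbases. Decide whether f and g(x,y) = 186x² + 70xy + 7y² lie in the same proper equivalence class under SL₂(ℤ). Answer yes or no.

D₁ = -308, D₂ = -308
f: reduced (well bottom): (7,0,11) with a≤c, −a<b≤a
g: flip: (186,70,7)→(7,-70,186)
g: translate: b→0 (≡-70 mod 14), so (7,-70,186)→(7,0,11)
g: reduced (well bottom): (7,0,11) with a≤c, −a<b≤a
reduced forms (7, 0, 11) vs (7, 0, 11) ⇒ equivalent

yes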